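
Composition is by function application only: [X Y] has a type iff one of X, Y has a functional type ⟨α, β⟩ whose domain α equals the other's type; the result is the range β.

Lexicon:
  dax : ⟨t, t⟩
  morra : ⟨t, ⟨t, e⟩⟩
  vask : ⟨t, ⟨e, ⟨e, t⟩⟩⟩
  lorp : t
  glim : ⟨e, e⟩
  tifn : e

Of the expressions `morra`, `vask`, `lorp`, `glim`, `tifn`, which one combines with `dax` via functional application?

lorp

morra : ⟨t, ⟨t, e⟩⟩ — does not combine with dax.
vask : ⟨t, ⟨e, ⟨e, t⟩⟩⟩ — does not combine with dax.
lorp — combines: dax : ⟨t, t⟩ takes lorp : t as argument, giving t.
glim : ⟨e, e⟩ — does not combine with dax.
tifn : e — does not combine with dax.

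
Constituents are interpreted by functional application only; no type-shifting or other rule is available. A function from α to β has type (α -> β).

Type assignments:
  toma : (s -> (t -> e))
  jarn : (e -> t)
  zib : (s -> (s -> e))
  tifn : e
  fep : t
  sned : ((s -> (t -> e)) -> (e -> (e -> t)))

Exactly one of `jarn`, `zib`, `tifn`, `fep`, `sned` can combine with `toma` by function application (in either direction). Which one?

sned

jarn : (e -> t) — neither side's domain matches the other.
zib : (s -> (s -> e)) — neither side's domain matches the other.
tifn : e — neither side's domain matches the other.
fep : t — neither side's domain matches the other.
sned — combines: sned : ((s -> (t -> e)) -> (e -> (e -> t))) takes toma : (s -> (t -> e)) as argument, giving (e -> (e -> t)).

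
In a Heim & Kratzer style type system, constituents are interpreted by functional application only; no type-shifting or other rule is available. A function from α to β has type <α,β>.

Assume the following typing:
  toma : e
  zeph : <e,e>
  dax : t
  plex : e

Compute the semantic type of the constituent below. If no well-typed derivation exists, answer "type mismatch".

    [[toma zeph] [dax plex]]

type mismatch

[toma zeph]: functor zeph : <e,e>, argument toma : e; result e.
At [dax plex]: neither t nor e can take the other as argument; the node is ill-typed.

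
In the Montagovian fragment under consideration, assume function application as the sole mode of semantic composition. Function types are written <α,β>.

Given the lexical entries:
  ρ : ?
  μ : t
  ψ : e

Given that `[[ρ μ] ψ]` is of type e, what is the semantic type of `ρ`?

<t,<e,e>>

[[ρ μ] ψ] must have type e. The sister ψ has type e; that is not a function onto e, so [ρ μ] must be the functor, of type <e,e>.
[ρ μ] must have type <e,e>. The sister μ has type t; that is not a function onto <e,e>, so ρ must be the functor, of type <t,<e,e>>.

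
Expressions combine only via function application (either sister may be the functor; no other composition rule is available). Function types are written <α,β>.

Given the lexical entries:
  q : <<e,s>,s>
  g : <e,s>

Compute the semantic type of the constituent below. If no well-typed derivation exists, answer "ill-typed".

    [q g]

s

At [q g], q : <<e,s>,s> takes g : <e,s>, giving s.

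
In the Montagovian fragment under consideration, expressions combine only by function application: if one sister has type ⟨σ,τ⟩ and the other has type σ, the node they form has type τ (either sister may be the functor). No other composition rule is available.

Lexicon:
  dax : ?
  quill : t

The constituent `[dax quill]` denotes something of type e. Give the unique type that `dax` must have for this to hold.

[dax quill] must have type e. The sister quill has type t; that is not a function onto e, so dax must be the functor, of type ⟨t,e⟩.

⟨t,e⟩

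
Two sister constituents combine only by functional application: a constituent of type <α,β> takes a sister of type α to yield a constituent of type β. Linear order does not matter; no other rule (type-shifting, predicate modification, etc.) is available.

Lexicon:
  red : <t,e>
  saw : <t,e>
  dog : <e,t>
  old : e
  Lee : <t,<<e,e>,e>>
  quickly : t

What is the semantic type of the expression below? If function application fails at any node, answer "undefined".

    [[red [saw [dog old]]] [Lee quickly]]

undefined

[dog old] — dog of type <e,t> combines with old of type e: type t.
[saw [dog old]] — saw of type <t,e> combines with [dog old] of type t: type e.
[red [saw [dog old]]]: <t,e> and e cannot combine by function application — type clash.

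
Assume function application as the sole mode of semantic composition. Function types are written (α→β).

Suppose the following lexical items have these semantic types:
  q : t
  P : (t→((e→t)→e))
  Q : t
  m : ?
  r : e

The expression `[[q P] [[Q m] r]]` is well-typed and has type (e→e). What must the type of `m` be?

At [[q P] [[Q m] r]] (required: (e→e)): [q P] is ((e→t)→e), which is not a function with range (e→e); hence [[Q m] r] is the functor — type (((e→t)→e)→(e→e)).
At [[Q m] r] (required: (((e→t)→e)→(e→e))): r is e, which is not a function with range (((e→t)→e)→(e→e)); hence [Q m] is the functor — type (e→(((e→t)→e)→(e→e))).
At [Q m] (required: (e→(((e→t)→e)→(e→e)))): Q is t, which is not a function with range (e→(((e→t)→e)→(e→e))); hence m is the functor — type (t→(e→(((e→t)→e)→(e→e)))).

(t→(e→(((e→t)→e)→(e→e))))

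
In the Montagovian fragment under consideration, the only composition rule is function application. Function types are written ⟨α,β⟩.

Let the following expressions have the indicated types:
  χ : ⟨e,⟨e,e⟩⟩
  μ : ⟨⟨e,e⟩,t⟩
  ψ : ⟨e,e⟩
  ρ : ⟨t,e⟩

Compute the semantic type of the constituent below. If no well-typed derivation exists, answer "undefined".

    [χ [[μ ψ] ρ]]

[μ ψ]: ⟨⟨e,e⟩,t⟩ applied to ⟨e,e⟩ yields t.
[[μ ψ] ρ]: ⟨t,e⟩ applied to t yields e.
[χ [[μ ψ] ρ]]: ⟨e,⟨e,e⟩⟩ applied to e yields ⟨e,e⟩.

⟨e,e⟩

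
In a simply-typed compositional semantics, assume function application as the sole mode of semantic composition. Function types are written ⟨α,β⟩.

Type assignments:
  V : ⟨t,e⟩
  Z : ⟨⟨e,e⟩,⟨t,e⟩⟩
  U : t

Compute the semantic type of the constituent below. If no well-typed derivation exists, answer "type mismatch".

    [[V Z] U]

type mismatch

[V Z]: ⟨t,e⟩ and ⟨⟨e,e⟩,⟨t,e⟩⟩ cannot combine by function application — type clash.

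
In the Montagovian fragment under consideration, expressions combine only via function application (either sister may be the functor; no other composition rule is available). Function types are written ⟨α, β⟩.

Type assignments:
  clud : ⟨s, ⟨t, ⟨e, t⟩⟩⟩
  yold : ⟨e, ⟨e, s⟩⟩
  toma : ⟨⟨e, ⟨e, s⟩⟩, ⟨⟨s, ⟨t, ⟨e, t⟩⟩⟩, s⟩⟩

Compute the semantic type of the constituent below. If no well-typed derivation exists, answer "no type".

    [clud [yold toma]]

s

[yold toma]: toma is ⟨⟨e, ⟨e, s⟩⟩, ⟨⟨s, ⟨t, ⟨e, t⟩⟩⟩, s⟩⟩, yold is ⟨e, ⟨e, s⟩⟩; result ⟨⟨s, ⟨t, ⟨e, t⟩⟩⟩, s⟩.
[clud [yold toma]]: [yold toma] is ⟨⟨s, ⟨t, ⟨e, t⟩⟩⟩, s⟩, clud is ⟨s, ⟨t, ⟨e, t⟩⟩⟩; result s.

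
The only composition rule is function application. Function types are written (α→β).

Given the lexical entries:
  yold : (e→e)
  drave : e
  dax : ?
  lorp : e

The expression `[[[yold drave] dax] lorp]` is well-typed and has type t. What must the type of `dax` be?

[[[yold drave] dax] lorp] must have type t. The sister lorp has type e; that is not a function onto t, so [[yold drave] dax] must be the functor, of type (e→t).
[[yold drave] dax] must have type (e→t). The sister [yold drave] has type e; that is not a function onto (e→t), so dax must be the functor, of type (e→(e→t)).

(e→(e→t))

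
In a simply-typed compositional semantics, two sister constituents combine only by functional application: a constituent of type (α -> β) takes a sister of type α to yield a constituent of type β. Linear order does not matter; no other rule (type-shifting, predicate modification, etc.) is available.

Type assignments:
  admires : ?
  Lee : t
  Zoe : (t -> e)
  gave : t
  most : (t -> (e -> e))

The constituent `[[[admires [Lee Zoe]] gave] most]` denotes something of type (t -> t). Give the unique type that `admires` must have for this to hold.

[[[admires [Lee Zoe]] gave] most] is required to be (t -> t). most : (t -> (e -> e)) cannot yield (t -> t) as functor, so [[admires [Lee Zoe]] gave] : ((t -> (e -> e)) -> (t -> t)).
[[admires [Lee Zoe]] gave] is required to be ((t -> (e -> e)) -> (t -> t)). gave : t cannot yield ((t -> (e -> e)) -> (t -> t)) as functor, so [admires [Lee Zoe]] : (t -> ((t -> (e -> e)) -> (t -> t))).
[admires [Lee Zoe]] is required to be (t -> ((t -> (e -> e)) -> (t -> t))). [Lee Zoe] : e cannot yield (t -> ((t -> (e -> e)) -> (t -> t))) as functor, so admires : (e -> (t -> ((t -> (e -> e)) -> (t -> t)))).

(e -> (t -> ((t -> (e -> e)) -> (t -> t))))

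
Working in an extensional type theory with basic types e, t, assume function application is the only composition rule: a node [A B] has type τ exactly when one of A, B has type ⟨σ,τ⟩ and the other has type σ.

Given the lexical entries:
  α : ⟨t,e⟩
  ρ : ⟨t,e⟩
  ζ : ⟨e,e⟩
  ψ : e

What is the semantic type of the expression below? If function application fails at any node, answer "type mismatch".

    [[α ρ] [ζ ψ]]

type mismatch

[α ρ]: ⟨t,e⟩ and ⟨t,e⟩ cannot combine by function application — type clash.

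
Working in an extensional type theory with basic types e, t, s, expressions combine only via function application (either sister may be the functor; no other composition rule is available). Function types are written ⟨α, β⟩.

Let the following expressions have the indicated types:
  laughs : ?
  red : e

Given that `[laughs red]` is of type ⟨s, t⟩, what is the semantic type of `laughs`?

⟨e, ⟨s, t⟩⟩

At [laughs red] (required: ⟨s, t⟩): red is e, which is not a function with range ⟨s, t⟩; hence laughs is the functor — type ⟨e, ⟨s, t⟩⟩.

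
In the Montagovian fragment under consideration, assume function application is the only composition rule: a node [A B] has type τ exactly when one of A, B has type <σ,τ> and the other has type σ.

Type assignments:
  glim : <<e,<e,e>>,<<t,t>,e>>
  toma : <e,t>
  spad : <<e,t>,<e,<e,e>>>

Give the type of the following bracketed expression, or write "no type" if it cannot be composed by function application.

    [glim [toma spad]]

<<t,t>,e>

[toma spad]: functor spad : <<e,t>,<e,<e,e>>>, argument toma : <e,t>; result <e,<e,e>>.
[glim [toma spad]]: functor glim : <<e,<e,e>>,<<t,t>,e>>, argument [toma spad] : <e,<e,e>>; result <<t,t>,e>.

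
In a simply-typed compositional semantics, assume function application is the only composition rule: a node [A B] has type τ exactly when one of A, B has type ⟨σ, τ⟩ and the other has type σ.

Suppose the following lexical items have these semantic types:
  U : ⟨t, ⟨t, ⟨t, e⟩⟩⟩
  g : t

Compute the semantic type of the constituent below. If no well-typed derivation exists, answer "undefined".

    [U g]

[U g]: U is ⟨t, ⟨t, ⟨t, e⟩⟩⟩, g is t; result ⟨t, ⟨t, e⟩⟩.

⟨t, ⟨t, e⟩⟩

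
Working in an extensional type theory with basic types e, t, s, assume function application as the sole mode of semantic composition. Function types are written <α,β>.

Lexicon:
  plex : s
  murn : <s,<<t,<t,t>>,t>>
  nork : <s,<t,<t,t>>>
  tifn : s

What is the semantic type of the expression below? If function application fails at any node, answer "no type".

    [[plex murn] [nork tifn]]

[plex murn]: <s,<<t,<t,t>>,t>> applied to s yields <<t,<t,t>>,t>.
[nork tifn]: <s,<t,<t,t>>> applied to s yields <t,<t,t>>.
[[plex murn] [nork tifn]]: <<t,<t,t>>,t> applied to <t,<t,t>> yields t.

t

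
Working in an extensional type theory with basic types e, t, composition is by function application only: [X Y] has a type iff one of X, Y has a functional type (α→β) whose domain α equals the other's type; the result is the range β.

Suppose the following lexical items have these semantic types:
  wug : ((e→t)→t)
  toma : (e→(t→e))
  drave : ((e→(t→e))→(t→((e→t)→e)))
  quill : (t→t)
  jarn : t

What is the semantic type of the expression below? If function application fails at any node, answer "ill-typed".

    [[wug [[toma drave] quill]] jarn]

[toma drave]: drave is ((e→(t→e))→(t→((e→t)→e))), toma is (e→(t→e)); result (t→((e→t)→e)).
[[toma drave] quill]: (t→((e→t)→e)) with (t→t) — neither is a function whose domain matches the other; composition fails here.

ill-typed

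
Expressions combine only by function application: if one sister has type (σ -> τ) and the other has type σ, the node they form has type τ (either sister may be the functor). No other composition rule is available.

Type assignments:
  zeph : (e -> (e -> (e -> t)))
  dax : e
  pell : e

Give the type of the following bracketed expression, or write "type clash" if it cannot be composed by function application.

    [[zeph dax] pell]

[zeph dax] — zeph of type (e -> (e -> (e -> t))) combines with dax of type e: type (e -> (e -> t)).
[[zeph dax] pell] — [zeph dax] of type (e -> (e -> t)) combines with pell of type e: type (e -> t).

(e -> t)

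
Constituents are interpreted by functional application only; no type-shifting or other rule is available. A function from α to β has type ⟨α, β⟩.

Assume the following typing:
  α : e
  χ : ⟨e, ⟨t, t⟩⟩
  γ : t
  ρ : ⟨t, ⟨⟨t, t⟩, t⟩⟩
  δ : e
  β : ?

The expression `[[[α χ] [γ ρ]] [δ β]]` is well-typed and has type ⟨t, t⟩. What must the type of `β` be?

⟨e, ⟨t, ⟨t, t⟩⟩⟩

[[[α χ] [γ ρ]] [δ β]] must have type ⟨t, t⟩. The sister [[α χ] [γ ρ]] has type t; that is not a function onto ⟨t, t⟩, so [δ β] must be the functor, of type ⟨t, ⟨t, t⟩⟩.
[δ β] must have type ⟨t, ⟨t, t⟩⟩. The sister δ has type e; that is not a function onto ⟨t, ⟨t, t⟩⟩, so β must be the functor, of type ⟨e, ⟨t, ⟨t, t⟩⟩⟩.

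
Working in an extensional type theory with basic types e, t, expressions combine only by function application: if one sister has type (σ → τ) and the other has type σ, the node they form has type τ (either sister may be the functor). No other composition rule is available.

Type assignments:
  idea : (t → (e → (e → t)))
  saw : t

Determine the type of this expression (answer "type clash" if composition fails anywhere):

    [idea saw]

(e → (e → t))

At [idea saw], idea : (t → (e → (e → t))) takes saw : t, giving (e → (e → t)).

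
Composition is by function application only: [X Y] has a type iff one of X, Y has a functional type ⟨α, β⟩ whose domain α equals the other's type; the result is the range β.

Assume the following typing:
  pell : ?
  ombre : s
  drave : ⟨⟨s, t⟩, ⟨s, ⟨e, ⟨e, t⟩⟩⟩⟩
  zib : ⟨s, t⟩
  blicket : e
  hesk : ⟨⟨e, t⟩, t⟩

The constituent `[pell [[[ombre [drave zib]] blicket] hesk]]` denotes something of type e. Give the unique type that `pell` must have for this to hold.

For [pell [[[ombre [drave zib]] blicket] hesk]] to have type e with [[[ombre [drave zib]] blicket] hesk] of type t, pell must be the function: pell : ⟨t, e⟩.

⟨t, e⟩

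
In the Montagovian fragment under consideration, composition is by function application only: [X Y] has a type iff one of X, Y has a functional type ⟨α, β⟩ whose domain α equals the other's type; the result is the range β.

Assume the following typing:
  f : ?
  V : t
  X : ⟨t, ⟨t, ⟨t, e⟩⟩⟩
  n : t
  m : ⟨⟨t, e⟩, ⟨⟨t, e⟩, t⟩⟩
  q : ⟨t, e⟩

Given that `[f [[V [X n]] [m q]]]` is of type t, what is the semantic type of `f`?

⟨t, t⟩

For [f [[V [X n]] [m q]]] to have type t with [[V [X n]] [m q]] of type t, f must be the function: f : ⟨t, t⟩.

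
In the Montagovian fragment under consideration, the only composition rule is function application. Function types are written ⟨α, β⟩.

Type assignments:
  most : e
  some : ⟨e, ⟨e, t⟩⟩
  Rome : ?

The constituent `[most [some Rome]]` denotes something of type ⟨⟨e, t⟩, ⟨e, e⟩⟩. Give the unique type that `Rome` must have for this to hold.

⟨⟨e, ⟨e, t⟩⟩, ⟨e, ⟨⟨e, t⟩, ⟨e, e⟩⟩⟩⟩

[most [some Rome]] must have type ⟨⟨e, t⟩, ⟨e, e⟩⟩. The sister most has type e; that is not a function onto ⟨⟨e, t⟩, ⟨e, e⟩⟩, so [some Rome] must be the functor, of type ⟨e, ⟨⟨e, t⟩, ⟨e, e⟩⟩⟩.
[some Rome] must have type ⟨e, ⟨⟨e, t⟩, ⟨e, e⟩⟩⟩. The sister some has type ⟨e, ⟨e, t⟩⟩; that is not a function onto ⟨e, ⟨⟨e, t⟩, ⟨e, e⟩⟩⟩, so Rome must be the functor, of type ⟨⟨e, ⟨e, t⟩⟩, ⟨e, ⟨⟨e, t⟩, ⟨e, e⟩⟩⟩⟩.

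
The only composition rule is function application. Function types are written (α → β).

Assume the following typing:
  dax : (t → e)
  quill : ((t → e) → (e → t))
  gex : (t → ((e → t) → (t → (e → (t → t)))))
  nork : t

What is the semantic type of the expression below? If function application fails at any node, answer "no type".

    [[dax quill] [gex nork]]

[dax quill]: quill is ((t → e) → (e → t)), dax is (t → e); result (e → t).
[gex nork]: gex is (t → ((e → t) → (t → (e → (t → t))))), nork is t; result ((e → t) → (t → (e → (t → t)))).
[[dax quill] [gex nork]]: [gex nork] is ((e → t) → (t → (e → (t → t)))), [dax quill] is (e → t); result (t → (e → (t → t))).

(t → (e → (t → t)))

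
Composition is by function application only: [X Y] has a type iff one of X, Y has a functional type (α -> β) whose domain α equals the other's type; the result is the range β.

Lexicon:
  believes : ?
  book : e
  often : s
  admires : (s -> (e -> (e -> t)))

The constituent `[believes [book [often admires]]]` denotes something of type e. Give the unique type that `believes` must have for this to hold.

((e -> t) -> e)

[believes [book [often admires]]] is required to be e. [book [often admires]] : (e -> t) cannot yield e as functor, so believes : ((e -> t) -> e).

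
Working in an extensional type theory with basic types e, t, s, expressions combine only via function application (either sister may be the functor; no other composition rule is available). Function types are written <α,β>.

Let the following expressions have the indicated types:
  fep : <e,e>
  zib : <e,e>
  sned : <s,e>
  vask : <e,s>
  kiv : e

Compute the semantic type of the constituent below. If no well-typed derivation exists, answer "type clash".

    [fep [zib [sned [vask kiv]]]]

e

[vask kiv]: <e,s> applied to e yields s.
[sned [vask kiv]]: <s,e> applied to s yields e.
[zib [sned [vask kiv]]]: <e,e> applied to e yields e.
[fep [zib [sned [vask kiv]]]]: <e,e> applied to e yields e.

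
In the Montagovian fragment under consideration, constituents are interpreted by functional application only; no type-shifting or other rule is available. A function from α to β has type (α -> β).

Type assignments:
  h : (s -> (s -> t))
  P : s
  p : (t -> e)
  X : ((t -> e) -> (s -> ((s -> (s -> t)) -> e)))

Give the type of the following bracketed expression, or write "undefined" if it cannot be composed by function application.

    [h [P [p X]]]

[p X]: functor X : ((t -> e) -> (s -> ((s -> (s -> t)) -> e))), argument p : (t -> e); result (s -> ((s -> (s -> t)) -> e)).
[P [p X]]: functor [p X] : (s -> ((s -> (s -> t)) -> e)), argument P : s; result ((s -> (s -> t)) -> e).
[h [P [p X]]]: functor [P [p X]] : ((s -> (s -> t)) -> e), argument h : (s -> (s -> t)); result e.

e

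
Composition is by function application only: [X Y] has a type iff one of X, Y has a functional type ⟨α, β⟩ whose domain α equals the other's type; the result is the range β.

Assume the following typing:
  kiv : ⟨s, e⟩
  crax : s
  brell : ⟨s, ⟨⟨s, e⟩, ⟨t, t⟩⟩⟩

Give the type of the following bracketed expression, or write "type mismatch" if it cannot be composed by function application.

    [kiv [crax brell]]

[crax brell]: brell is ⟨s, ⟨⟨s, e⟩, ⟨t, t⟩⟩⟩, crax is s; result ⟨⟨s, e⟩, ⟨t, t⟩⟩.
[kiv [crax brell]]: [crax brell] is ⟨⟨s, e⟩, ⟨t, t⟩⟩, kiv is ⟨s, e⟩; result ⟨t, t⟩.

⟨t, t⟩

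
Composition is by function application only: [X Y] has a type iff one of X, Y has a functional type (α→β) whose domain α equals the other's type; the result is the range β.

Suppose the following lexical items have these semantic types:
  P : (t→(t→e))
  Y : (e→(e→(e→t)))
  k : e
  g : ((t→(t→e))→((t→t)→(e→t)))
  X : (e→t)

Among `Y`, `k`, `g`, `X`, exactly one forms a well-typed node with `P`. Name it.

g

Y : (e→(e→(e→t))) — no; P wants t, and Y wants e.
k : e — no; P wants t, and k wants nothing (atomic).
g — combines: g : ((t→(t→e))→((t→t)→(e→t))) takes P : (t→(t→e)) as argument, giving ((t→t)→(e→t)).
X : (e→t) — no; P wants t, and X wants e.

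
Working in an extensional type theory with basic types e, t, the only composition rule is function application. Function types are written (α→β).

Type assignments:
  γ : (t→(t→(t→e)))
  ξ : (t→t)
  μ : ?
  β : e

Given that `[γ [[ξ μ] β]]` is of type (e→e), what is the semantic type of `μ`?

[γ [[ξ μ] β]] must have type (e→e). The sister γ has type (t→(t→(t→e))); that is not a function onto (e→e), so [[ξ μ] β] must be the functor, of type ((t→(t→(t→e)))→(e→e)).
[[ξ μ] β] must have type ((t→(t→(t→e)))→(e→e)). The sister β has type e; that is not a function onto ((t→(t→(t→e)))→(e→e)), so [ξ μ] must be the functor, of type (e→((t→(t→(t→e)))→(e→e))).
[ξ μ] must have type (e→((t→(t→(t→e)))→(e→e))). The sister ξ has type (t→t); that is not a function onto (e→((t→(t→(t→e)))→(e→e))), so μ must be the functor, of type ((t→t)→(e→((t→(t→(t→e)))→(e→e)))).

((t→t)→(e→((t→(t→(t→e)))→(e→e))))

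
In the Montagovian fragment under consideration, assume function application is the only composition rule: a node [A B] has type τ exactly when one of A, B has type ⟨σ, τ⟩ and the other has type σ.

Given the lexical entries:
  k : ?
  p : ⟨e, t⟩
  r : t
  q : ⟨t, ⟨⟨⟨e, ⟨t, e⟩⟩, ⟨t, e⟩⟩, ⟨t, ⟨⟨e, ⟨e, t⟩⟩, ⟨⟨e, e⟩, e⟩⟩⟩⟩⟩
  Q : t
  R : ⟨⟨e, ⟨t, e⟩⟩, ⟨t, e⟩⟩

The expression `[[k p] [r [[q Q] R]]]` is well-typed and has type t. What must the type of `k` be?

At [[k p] [r [[q Q] R]]] (required: t): [r [[q Q] R]] is ⟨⟨e, ⟨e, t⟩⟩, ⟨⟨e, e⟩, e⟩⟩, which is not a function with range t; hence [k p] is the functor — type ⟨⟨⟨e, ⟨e, t⟩⟩, ⟨⟨e, e⟩, e⟩⟩, t⟩.
At [k p] (required: ⟨⟨⟨e, ⟨e, t⟩⟩, ⟨⟨e, e⟩, e⟩⟩, t⟩): p is ⟨e, t⟩, which is not a function with range ⟨⟨⟨e, ⟨e, t⟩⟩, ⟨⟨e, e⟩, e⟩⟩, t⟩; hence k is the functor — type ⟨⟨e, t⟩, ⟨⟨⟨e, ⟨e, t⟩⟩, ⟨⟨e, e⟩, e⟩⟩, t⟩⟩.

⟨⟨e, t⟩, ⟨⟨⟨e, ⟨e, t⟩⟩, ⟨⟨e, e⟩, e⟩⟩, t⟩⟩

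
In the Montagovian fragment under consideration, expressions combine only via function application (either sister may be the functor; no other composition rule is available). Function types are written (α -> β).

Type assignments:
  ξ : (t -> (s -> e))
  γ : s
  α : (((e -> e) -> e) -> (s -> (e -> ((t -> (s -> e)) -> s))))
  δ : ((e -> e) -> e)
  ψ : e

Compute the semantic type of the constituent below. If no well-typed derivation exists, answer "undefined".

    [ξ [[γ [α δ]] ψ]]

s

[α δ]: functor α : (((e -> e) -> e) -> (s -> (e -> ((t -> (s -> e)) -> s)))), argument δ : ((e -> e) -> e); result (s -> (e -> ((t -> (s -> e)) -> s))).
[γ [α δ]]: functor [α δ] : (s -> (e -> ((t -> (s -> e)) -> s))), argument γ : s; result (e -> ((t -> (s -> e)) -> s)).
[[γ [α δ]] ψ]: functor [γ [α δ]] : (e -> ((t -> (s -> e)) -> s)), argument ψ : e; result ((t -> (s -> e)) -> s).
[ξ [[γ [α δ]] ψ]]: functor [[γ [α δ]] ψ] : ((t -> (s -> e)) -> s), argument ξ : (t -> (s -> e)); result s.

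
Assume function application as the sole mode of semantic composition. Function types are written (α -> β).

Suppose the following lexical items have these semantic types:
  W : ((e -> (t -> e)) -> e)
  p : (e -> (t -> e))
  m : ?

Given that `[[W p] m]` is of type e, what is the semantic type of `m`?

[[W p] m] must have type e. The sister [W p] has type e; that is not a function onto e, so m must be the functor, of type (e -> e).

(e -> e)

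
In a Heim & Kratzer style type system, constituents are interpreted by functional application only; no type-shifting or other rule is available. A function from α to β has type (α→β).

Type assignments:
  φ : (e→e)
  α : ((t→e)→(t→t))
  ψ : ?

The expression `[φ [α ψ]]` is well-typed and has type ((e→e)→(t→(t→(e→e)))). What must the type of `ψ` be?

(((t→e)→(t→t))→((e→e)→((e→e)→(t→(t→(e→e))))))

[φ [α ψ]] must have type ((e→e)→(t→(t→(e→e)))). The sister φ has type (e→e); that is not a function onto ((e→e)→(t→(t→(e→e)))), so [α ψ] must be the functor, of type ((e→e)→((e→e)→(t→(t→(e→e))))).
[α ψ] must have type ((e→e)→((e→e)→(t→(t→(e→e))))). The sister α has type ((t→e)→(t→t)); that is not a function onto ((e→e)→((e→e)→(t→(t→(e→e))))), so ψ must be the functor, of type (((t→e)→(t→t))→((e→e)→((e→e)→(t→(t→(e→e)))))).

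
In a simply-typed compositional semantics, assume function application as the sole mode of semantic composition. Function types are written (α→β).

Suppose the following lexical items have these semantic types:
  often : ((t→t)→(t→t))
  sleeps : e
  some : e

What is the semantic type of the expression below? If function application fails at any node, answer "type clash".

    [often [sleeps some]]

At [sleeps some]: neither e nor e can take the other as argument; the node is ill-typed.

type clash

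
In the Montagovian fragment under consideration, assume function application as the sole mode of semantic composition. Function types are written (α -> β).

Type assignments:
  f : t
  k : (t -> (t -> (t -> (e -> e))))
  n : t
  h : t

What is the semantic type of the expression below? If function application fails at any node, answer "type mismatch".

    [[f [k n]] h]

(e -> e)

[k n]: functor k : (t -> (t -> (t -> (e -> e)))), argument n : t; result (t -> (t -> (e -> e))).
[f [k n]]: functor [k n] : (t -> (t -> (e -> e))), argument f : t; result (t -> (e -> e)).
[[f [k n]] h]: functor [f [k n]] : (t -> (e -> e)), argument h : t; result (e -> e).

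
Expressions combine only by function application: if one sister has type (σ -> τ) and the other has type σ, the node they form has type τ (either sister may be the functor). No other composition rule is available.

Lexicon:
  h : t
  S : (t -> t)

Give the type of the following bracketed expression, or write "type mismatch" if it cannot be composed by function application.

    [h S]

t

[h S] — S of type (t -> t) combines with h of type t: type t.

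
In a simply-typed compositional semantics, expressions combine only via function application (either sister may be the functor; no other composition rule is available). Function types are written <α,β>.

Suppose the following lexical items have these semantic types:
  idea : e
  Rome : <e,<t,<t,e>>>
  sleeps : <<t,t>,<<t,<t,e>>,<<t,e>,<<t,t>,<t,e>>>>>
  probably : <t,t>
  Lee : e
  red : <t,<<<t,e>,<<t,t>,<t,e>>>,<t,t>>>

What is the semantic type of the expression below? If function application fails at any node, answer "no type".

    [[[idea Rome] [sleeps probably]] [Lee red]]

no type

At [idea Rome], Rome : <e,<t,<t,e>>> takes idea : e, giving <t,<t,e>>.
At [sleeps probably], sleeps : <<t,t>,<<t,<t,e>>,<<t,e>,<<t,t>,<t,e>>>>> takes probably : <t,t>, giving <<t,<t,e>>,<<t,e>,<<t,t>,<t,e>>>>.
At [[idea Rome] [sleeps probably]], [sleeps probably] : <<t,<t,e>>,<<t,e>,<<t,t>,<t,e>>>> takes [idea Rome] : <t,<t,e>>, giving <<t,e>,<<t,t>,<t,e>>>.
[Lee red]: e and <t,<<<t,e>,<<t,t>,<t,e>>>,<t,t>>> cannot combine by function application — type clash.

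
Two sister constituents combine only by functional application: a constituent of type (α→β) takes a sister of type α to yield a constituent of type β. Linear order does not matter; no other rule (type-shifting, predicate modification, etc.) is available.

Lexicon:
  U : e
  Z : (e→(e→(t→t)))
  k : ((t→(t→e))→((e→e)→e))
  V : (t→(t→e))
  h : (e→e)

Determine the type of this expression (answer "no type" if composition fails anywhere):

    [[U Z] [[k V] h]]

At [U Z], Z : (e→(e→(t→t))) takes U : e, giving (e→(t→t)).
At [k V], k : ((t→(t→e))→((e→e)→e)) takes V : (t→(t→e)), giving ((e→e)→e).
At [[k V] h], [k V] : ((e→e)→e) takes h : (e→e), giving e.
At [[U Z] [[k V] h]], [U Z] : (e→(t→t)) takes [[k V] h] : e, giving (t→t).

(t→t)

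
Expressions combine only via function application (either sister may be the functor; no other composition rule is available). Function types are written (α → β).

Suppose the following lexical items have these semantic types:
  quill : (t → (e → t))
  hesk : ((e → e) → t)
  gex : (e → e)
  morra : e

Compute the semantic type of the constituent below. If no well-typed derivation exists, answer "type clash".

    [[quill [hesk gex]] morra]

t

[hesk gex] — hesk of type ((e → e) → t) combines with gex of type (e → e): type t.
[quill [hesk gex]] — quill of type (t → (e → t)) combines with [hesk gex] of type t: type (e → t).
[[quill [hesk gex]] morra] — [quill [hesk gex]] of type (e → t) combines with morra of type e: type t.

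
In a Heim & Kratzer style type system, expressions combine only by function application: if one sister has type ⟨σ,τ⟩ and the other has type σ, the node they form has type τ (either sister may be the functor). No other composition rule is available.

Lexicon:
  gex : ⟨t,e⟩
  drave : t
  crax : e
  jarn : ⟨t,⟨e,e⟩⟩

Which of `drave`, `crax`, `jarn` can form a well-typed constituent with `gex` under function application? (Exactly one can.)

drave

drave — combines: gex : ⟨t,e⟩ takes drave : t as argument, giving e.
crax : e — neither side's domain matches the other.
jarn : ⟨t,⟨e,e⟩⟩ — neither side's domain matches the other.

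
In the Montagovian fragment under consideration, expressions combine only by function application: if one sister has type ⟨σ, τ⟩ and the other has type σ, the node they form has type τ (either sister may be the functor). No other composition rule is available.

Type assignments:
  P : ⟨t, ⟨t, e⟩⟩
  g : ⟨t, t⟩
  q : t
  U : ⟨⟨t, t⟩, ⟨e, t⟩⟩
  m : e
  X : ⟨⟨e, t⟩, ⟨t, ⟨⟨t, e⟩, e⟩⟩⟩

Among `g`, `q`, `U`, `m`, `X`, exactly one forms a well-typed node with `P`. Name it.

g : ⟨t, t⟩ — no; P wants t, and g wants t.
q — combines: P : ⟨t, ⟨t, e⟩⟩ takes q : t as argument, giving ⟨t, e⟩.
U : ⟨⟨t, t⟩, ⟨e, t⟩⟩ — no; P wants t, and U wants ⟨t, t⟩.
m : e — no; P wants t, and m wants nothing (atomic).
X : ⟨⟨e, t⟩, ⟨t, ⟨⟨t, e⟩, e⟩⟩⟩ — no; P wants t, and X wants ⟨e, t⟩.

q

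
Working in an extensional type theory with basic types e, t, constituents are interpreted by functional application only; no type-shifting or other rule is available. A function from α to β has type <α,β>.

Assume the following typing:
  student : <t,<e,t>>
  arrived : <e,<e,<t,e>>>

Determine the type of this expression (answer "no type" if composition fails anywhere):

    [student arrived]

At [student arrived]: neither <t,<e,t>> nor <e,<e,<t,e>>> can take the other as argument; the node is ill-typed.

no type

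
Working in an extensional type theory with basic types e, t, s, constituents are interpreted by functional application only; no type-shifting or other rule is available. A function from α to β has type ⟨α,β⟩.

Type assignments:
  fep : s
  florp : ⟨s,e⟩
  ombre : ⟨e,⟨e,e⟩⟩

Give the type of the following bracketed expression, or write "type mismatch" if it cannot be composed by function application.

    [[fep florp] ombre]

[fep florp]: ⟨s,e⟩ applied to s yields e.
[[fep florp] ombre]: ⟨e,⟨e,e⟩⟩ applied to e yields ⟨e,e⟩.

⟨e,e⟩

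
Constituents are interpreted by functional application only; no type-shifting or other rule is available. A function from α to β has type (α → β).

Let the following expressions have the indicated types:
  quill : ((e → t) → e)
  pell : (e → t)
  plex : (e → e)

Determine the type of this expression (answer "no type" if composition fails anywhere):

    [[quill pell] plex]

e

[quill pell]: quill is ((e → t) → e), pell is (e → t); result e.
[[quill pell] plex]: plex is (e → e), [quill pell] is e; result e.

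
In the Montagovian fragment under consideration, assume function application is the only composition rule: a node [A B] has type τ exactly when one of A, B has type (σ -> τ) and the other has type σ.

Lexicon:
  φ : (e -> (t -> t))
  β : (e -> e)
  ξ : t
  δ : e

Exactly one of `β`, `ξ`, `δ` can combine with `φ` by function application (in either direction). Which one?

δ

β : (e -> e) — φ needs e; β needs e; neither fits.
ξ : t — φ needs e; ξ needs nothing (atomic); neither fits.
δ — combines: φ : (e -> (t -> t)) takes δ : e as argument, giving (t -> t).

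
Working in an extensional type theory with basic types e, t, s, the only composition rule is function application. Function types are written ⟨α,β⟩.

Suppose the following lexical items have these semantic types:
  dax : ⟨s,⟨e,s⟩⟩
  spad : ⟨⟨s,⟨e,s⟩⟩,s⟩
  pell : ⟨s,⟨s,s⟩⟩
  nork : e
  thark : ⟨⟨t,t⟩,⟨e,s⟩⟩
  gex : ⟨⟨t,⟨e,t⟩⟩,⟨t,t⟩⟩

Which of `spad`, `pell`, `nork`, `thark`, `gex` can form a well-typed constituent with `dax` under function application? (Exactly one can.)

spad

spad — combines: spad : ⟨⟨s,⟨e,s⟩⟩,s⟩ takes dax : ⟨s,⟨e,s⟩⟩ as argument, giving s.
pell : ⟨s,⟨s,s⟩⟩ — dax needs s; pell needs s; neither fits.
nork : e — dax needs s; nork needs nothing (atomic); neither fits.
thark : ⟨⟨t,t⟩,⟨e,s⟩⟩ — dax needs s; thark needs ⟨t,t⟩; neither fits.
gex : ⟨⟨t,⟨e,t⟩⟩,⟨t,t⟩⟩ — dax needs s; gex needs ⟨t,⟨e,t⟩⟩; neither fits.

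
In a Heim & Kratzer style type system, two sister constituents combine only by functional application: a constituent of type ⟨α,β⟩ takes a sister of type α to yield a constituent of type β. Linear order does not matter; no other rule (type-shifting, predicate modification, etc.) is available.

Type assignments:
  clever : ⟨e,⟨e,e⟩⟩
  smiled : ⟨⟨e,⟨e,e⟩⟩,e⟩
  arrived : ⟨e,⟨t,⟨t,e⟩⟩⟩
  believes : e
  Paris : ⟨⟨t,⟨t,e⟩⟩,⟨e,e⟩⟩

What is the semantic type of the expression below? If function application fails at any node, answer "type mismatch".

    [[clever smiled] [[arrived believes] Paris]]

At [clever smiled], smiled : ⟨⟨e,⟨e,e⟩⟩,e⟩ takes clever : ⟨e,⟨e,e⟩⟩, giving e.
At [arrived believes], arrived : ⟨e,⟨t,⟨t,e⟩⟩⟩ takes believes : e, giving ⟨t,⟨t,e⟩⟩.
At [[arrived believes] Paris], Paris : ⟨⟨t,⟨t,e⟩⟩,⟨e,e⟩⟩ takes [arrived believes] : ⟨t,⟨t,e⟩⟩, giving ⟨e,e⟩.
At [[clever smiled] [[arrived believes] Paris]], [[arrived believes] Paris] : ⟨e,e⟩ takes [clever smiled] : e, giving e.

e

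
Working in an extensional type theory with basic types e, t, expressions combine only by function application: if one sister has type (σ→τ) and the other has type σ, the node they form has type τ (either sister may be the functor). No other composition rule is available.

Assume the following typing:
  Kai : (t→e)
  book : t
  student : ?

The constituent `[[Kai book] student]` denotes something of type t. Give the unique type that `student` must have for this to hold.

(e→t)

[[Kai book] student] must have type t. The sister [Kai book] has type e; that is not a function onto t, so student must be the functor, of type (e→t).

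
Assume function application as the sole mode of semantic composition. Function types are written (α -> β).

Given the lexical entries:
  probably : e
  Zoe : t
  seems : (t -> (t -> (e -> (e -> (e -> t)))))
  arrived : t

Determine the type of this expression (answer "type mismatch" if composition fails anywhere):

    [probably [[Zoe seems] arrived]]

(e -> (e -> t))

[Zoe seems]: seems is (t -> (t -> (e -> (e -> (e -> t))))), Zoe is t; result (t -> (e -> (e -> (e -> t)))).
[[Zoe seems] arrived]: [Zoe seems] is (t -> (e -> (e -> (e -> t)))), arrived is t; result (e -> (e -> (e -> t))).
[probably [[Zoe seems] arrived]]: [[Zoe seems] arrived] is (e -> (e -> (e -> t))), probably is e; result (e -> (e -> t)).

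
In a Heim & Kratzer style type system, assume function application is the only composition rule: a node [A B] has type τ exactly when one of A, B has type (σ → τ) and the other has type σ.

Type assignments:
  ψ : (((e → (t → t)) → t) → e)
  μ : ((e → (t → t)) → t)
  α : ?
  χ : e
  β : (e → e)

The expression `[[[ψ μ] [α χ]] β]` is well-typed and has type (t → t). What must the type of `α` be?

(e → (e → ((e → e) → (t → t))))

For [[[ψ μ] [α χ]] β] to have type (t → t) with β of type (e → e), [[ψ μ] [α χ]] must be the function: [[ψ μ] [α χ]] : ((e → e) → (t → t)).
For [[ψ μ] [α χ]] to have type ((e → e) → (t → t)) with [ψ μ] of type e, [α χ] must be the function: [α χ] : (e → ((e → e) → (t → t))).
For [α χ] to have type (e → ((e → e) → (t → t))) with χ of type e, α must be the function: α : (e → (e → ((e → e) → (t → t)))).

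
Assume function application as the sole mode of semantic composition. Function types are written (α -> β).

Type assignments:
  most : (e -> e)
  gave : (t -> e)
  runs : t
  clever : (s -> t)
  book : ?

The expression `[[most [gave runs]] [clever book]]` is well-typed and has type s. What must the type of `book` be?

((s -> t) -> (e -> s))

For [[most [gave runs]] [clever book]] to have type s with [most [gave runs]] of type e, [clever book] must be the function: [clever book] : (e -> s).
For [clever book] to have type (e -> s) with clever of type (s -> t), book must be the function: book : ((s -> t) -> (e -> s)).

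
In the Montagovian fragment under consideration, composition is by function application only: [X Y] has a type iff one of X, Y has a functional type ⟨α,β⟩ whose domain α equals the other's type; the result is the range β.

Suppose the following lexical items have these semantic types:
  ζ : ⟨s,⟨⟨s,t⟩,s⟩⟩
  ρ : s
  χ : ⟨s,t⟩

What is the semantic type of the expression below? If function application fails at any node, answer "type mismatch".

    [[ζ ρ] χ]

At [ζ ρ], ζ : ⟨s,⟨⟨s,t⟩,s⟩⟩ takes ρ : s, giving ⟨⟨s,t⟩,s⟩.
At [[ζ ρ] χ], [ζ ρ] : ⟨⟨s,t⟩,s⟩ takes χ : ⟨s,t⟩, giving s.

s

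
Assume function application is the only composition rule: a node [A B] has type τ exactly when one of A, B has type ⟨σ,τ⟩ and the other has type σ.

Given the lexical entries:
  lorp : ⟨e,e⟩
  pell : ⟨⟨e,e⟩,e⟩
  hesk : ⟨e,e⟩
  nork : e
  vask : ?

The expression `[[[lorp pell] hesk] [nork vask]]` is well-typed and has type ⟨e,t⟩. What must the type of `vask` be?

⟨e,⟨e,⟨e,t⟩⟩⟩

[[[lorp pell] hesk] [nork vask]] must have type ⟨e,t⟩. The sister [[lorp pell] hesk] has type e; that is not a function onto ⟨e,t⟩, so [nork vask] must be the functor, of type ⟨e,⟨e,t⟩⟩.
[nork vask] must have type ⟨e,⟨e,t⟩⟩. The sister nork has type e; that is not a function onto ⟨e,⟨e,t⟩⟩, so vask must be the functor, of type ⟨e,⟨e,⟨e,t⟩⟩⟩.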